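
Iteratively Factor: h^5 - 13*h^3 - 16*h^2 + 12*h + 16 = (h + 2)*(h^4 - 2*h^3 - 9*h^2 + 2*h + 8) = (h - 1)*(h + 2)*(h^3 - h^2 - 10*h - 8) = (h - 1)*(h + 1)*(h + 2)*(h^2 - 2*h - 8) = (h - 4)*(h - 1)*(h + 1)*(h + 2)*(h + 2)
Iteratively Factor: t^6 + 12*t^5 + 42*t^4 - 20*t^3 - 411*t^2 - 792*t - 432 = (t + 1)*(t^5 + 11*t^4 + 31*t^3 - 51*t^2 - 360*t - 432) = (t - 3)*(t + 1)*(t^4 + 14*t^3 + 73*t^2 + 168*t + 144) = (t - 3)*(t + 1)*(t + 3)*(t^3 + 11*t^2 + 40*t + 48) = (t - 3)*(t + 1)*(t + 3)*(t + 4)*(t^2 + 7*t + 12) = (t - 3)*(t + 1)*(t + 3)^2*(t + 4)*(t + 4)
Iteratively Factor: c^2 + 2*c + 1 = (c + 1)*(c + 1)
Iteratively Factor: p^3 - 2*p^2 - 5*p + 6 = (p - 3)*(p^2 + p - 2) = (p - 3)*(p + 2)*(p - 1)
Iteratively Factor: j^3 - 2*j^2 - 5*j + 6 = (j + 2)*(j^2 - 4*j + 3) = (j - 1)*(j + 2)*(j - 3)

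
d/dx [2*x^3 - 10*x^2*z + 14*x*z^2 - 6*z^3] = 6*x^2 - 20*x*z + 14*z^2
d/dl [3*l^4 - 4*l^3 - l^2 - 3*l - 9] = 12*l^3 - 12*l^2 - 2*l - 3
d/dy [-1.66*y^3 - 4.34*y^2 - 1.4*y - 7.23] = -4.98*y^2 - 8.68*y - 1.4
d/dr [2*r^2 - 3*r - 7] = 4*r - 3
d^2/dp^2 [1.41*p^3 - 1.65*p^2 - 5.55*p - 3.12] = 8.46*p - 3.3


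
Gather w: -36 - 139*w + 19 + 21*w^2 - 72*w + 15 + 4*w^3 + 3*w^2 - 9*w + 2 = 4*w^3 + 24*w^2 - 220*w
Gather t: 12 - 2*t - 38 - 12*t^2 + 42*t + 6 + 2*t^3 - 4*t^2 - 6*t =2*t^3 - 16*t^2 + 34*t - 20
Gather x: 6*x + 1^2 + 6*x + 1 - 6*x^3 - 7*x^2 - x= -6*x^3 - 7*x^2 + 11*x + 2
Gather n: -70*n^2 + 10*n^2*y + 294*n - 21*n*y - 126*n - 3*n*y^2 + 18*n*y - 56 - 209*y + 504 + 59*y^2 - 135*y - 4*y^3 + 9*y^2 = n^2*(10*y - 70) + n*(-3*y^2 - 3*y + 168) - 4*y^3 + 68*y^2 - 344*y + 448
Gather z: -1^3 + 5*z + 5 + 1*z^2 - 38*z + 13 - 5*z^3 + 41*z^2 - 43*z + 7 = -5*z^3 + 42*z^2 - 76*z + 24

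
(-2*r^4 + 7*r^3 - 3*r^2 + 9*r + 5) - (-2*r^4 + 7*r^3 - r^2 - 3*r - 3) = -2*r^2 + 12*r + 8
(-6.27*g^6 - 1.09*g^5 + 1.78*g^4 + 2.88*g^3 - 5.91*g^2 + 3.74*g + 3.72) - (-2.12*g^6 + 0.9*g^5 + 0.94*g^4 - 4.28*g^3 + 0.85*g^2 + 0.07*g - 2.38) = -4.15*g^6 - 1.99*g^5 + 0.84*g^4 + 7.16*g^3 - 6.76*g^2 + 3.67*g + 6.1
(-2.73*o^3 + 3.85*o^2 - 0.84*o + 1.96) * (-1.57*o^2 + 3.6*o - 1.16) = 4.2861*o^5 - 15.8725*o^4 + 18.3456*o^3 - 10.5672*o^2 + 8.0304*o - 2.2736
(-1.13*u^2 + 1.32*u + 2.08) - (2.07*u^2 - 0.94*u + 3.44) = -3.2*u^2 + 2.26*u - 1.36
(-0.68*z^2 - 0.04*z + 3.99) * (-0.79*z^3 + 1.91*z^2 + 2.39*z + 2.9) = 0.5372*z^5 - 1.2672*z^4 - 4.8537*z^3 + 5.5533*z^2 + 9.4201*z + 11.571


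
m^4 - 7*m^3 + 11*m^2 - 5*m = m*(m - 5)*(m - 1)^2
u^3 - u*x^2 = u*(u - x)*(u + x)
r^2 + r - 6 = (r - 2)*(r + 3)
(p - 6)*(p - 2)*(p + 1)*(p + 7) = p^4 - 45*p^2 + 40*p + 84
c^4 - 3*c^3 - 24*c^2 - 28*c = c*(c - 7)*(c + 2)^2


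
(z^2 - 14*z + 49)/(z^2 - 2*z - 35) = (z - 7)/(z + 5)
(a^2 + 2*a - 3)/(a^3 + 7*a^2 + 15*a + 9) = (a - 1)/(a^2 + 4*a + 3)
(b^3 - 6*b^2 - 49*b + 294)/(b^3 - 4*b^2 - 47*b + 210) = (b - 7)/(b - 5)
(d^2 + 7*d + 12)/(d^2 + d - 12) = (d + 3)/(d - 3)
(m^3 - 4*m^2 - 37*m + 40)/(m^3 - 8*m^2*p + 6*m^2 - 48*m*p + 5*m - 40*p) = (-m^2 + 9*m - 8)/(-m^2 + 8*m*p - m + 8*p)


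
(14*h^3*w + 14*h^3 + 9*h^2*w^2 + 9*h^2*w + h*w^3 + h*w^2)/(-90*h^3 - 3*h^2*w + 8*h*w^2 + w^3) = h*(14*h^2*w + 14*h^2 + 9*h*w^2 + 9*h*w + w^3 + w^2)/(-90*h^3 - 3*h^2*w + 8*h*w^2 + w^3)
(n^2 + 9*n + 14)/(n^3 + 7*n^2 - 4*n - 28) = 1/(n - 2)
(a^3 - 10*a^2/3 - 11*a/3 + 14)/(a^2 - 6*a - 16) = (a^2 - 16*a/3 + 7)/(a - 8)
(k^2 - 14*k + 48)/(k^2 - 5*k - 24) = (k - 6)/(k + 3)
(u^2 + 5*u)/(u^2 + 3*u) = (u + 5)/(u + 3)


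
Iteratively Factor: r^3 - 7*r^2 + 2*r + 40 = (r - 4)*(r^2 - 3*r - 10) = (r - 4)*(r + 2)*(r - 5)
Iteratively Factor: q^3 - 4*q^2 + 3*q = (q - 1)*(q^2 - 3*q) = q*(q - 1)*(q - 3)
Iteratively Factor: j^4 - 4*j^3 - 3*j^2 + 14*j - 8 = (j + 2)*(j^3 - 6*j^2 + 9*j - 4) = (j - 4)*(j + 2)*(j^2 - 2*j + 1) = (j - 4)*(j - 1)*(j + 2)*(j - 1)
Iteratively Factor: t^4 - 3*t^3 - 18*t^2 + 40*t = (t - 5)*(t^3 + 2*t^2 - 8*t) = (t - 5)*(t + 4)*(t^2 - 2*t) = (t - 5)*(t - 2)*(t + 4)*(t)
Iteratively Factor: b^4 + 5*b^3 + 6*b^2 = (b + 3)*(b^3 + 2*b^2) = b*(b + 3)*(b^2 + 2*b) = b^2*(b + 3)*(b + 2)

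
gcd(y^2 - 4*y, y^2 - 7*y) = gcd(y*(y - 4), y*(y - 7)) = y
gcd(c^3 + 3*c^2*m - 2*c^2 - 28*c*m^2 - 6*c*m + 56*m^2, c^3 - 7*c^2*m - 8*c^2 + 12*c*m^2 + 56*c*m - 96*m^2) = c - 4*m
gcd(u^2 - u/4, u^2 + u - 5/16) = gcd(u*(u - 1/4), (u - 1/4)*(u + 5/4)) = u - 1/4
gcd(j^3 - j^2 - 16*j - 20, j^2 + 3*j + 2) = j + 2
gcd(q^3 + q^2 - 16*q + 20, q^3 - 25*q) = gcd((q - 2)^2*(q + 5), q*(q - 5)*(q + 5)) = q + 5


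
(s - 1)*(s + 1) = s^2 - 1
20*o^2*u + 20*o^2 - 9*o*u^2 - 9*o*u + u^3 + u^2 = (-5*o + u)*(-4*o + u)*(u + 1)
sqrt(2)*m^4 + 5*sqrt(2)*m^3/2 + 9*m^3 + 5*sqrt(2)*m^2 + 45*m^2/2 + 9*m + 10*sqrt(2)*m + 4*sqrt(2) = (m + 2)*(m + sqrt(2)/2)*(m + 4*sqrt(2))*(sqrt(2)*m + sqrt(2)/2)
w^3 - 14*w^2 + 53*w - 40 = (w - 8)*(w - 5)*(w - 1)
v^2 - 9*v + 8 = (v - 8)*(v - 1)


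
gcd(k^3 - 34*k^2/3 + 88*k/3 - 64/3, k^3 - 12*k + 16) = k - 2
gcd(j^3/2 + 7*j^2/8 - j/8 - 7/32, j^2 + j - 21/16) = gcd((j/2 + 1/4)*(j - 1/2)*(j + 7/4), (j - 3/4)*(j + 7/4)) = j + 7/4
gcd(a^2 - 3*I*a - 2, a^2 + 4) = a - 2*I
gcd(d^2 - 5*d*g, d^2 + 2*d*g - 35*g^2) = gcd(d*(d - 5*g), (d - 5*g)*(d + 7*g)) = d - 5*g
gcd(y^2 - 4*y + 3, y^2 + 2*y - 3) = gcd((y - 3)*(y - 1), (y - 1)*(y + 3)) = y - 1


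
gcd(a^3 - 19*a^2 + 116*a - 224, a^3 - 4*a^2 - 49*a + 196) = a^2 - 11*a + 28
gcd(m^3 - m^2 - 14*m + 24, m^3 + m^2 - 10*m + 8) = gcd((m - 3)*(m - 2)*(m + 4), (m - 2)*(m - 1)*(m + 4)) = m^2 + 2*m - 8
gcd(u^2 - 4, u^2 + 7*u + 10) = u + 2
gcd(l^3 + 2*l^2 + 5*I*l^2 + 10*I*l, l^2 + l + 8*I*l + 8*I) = 1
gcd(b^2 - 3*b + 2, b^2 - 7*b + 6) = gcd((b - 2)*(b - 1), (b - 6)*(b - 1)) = b - 1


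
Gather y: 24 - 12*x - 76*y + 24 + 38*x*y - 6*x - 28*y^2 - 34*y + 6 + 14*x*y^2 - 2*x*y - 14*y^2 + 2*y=-18*x + y^2*(14*x - 42) + y*(36*x - 108) + 54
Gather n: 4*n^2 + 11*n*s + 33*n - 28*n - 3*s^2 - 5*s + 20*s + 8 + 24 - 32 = 4*n^2 + n*(11*s + 5) - 3*s^2 + 15*s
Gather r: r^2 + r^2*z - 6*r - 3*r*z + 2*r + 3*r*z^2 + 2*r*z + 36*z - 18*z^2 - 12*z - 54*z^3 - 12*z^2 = r^2*(z + 1) + r*(3*z^2 - z - 4) - 54*z^3 - 30*z^2 + 24*z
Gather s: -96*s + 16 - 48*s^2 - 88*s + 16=-48*s^2 - 184*s + 32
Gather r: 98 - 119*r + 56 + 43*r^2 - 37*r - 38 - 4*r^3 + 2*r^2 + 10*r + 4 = -4*r^3 + 45*r^2 - 146*r + 120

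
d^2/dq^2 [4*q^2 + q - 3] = 8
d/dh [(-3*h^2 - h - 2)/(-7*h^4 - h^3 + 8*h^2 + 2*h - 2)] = 2*(-21*h^5 - 12*h^4 - 29*h^3 - 2*h^2 + 22*h + 3)/(49*h^8 + 14*h^7 - 111*h^6 - 44*h^5 + 88*h^4 + 36*h^3 - 28*h^2 - 8*h + 4)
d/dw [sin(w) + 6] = cos(w)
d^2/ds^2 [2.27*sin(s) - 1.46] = -2.27*sin(s)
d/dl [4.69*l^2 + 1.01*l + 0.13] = 9.38*l + 1.01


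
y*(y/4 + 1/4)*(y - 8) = y^3/4 - 7*y^2/4 - 2*y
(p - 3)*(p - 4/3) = p^2 - 13*p/3 + 4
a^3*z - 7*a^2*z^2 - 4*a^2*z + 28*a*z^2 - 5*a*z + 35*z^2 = (a - 5)*(a - 7*z)*(a*z + z)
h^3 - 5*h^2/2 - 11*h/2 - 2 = (h - 4)*(h + 1/2)*(h + 1)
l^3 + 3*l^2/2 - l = l*(l - 1/2)*(l + 2)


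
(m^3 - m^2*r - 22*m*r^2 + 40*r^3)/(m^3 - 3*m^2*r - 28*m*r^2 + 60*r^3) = (-m + 4*r)/(-m + 6*r)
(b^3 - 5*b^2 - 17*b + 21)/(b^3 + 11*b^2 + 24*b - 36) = (b^2 - 4*b - 21)/(b^2 + 12*b + 36)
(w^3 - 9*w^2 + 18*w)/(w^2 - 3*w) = w - 6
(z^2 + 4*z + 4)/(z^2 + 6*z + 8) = (z + 2)/(z + 4)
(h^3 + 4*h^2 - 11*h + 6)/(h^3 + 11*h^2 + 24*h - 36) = (h - 1)/(h + 6)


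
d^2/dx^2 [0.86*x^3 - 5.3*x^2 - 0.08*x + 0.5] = 5.16*x - 10.6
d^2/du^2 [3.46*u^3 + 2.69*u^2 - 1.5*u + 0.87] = 20.76*u + 5.38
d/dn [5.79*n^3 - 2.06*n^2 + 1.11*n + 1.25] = 17.37*n^2 - 4.12*n + 1.11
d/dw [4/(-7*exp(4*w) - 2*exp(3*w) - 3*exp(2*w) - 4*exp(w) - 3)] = (112*exp(3*w) + 24*exp(2*w) + 24*exp(w) + 16)*exp(w)/(7*exp(4*w) + 2*exp(3*w) + 3*exp(2*w) + 4*exp(w) + 3)^2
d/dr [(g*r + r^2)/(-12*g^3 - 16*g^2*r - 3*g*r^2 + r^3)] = (-12*g^2 - r^2)/(144*g^4 + 96*g^3*r - 8*g^2*r^2 - 8*g*r^3 + r^4)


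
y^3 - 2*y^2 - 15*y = y*(y - 5)*(y + 3)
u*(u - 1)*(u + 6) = u^3 + 5*u^2 - 6*u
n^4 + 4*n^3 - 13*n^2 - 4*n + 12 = (n - 2)*(n - 1)*(n + 1)*(n + 6)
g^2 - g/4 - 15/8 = (g - 3/2)*(g + 5/4)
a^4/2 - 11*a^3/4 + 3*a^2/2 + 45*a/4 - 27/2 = (a/2 + 1)*(a - 3)^2*(a - 3/2)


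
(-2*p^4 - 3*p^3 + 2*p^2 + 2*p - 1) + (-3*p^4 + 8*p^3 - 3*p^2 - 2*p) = -5*p^4 + 5*p^3 - p^2 - 1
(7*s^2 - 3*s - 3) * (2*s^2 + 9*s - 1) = 14*s^4 + 57*s^3 - 40*s^2 - 24*s + 3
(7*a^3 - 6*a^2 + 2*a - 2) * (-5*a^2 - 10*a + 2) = -35*a^5 - 40*a^4 + 64*a^3 - 22*a^2 + 24*a - 4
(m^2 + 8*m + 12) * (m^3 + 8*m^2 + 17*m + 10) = m^5 + 16*m^4 + 93*m^3 + 242*m^2 + 284*m + 120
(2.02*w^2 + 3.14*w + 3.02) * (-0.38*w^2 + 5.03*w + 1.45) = -0.7676*w^4 + 8.9674*w^3 + 17.5756*w^2 + 19.7436*w + 4.379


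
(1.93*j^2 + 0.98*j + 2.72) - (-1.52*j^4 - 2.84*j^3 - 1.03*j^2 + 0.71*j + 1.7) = 1.52*j^4 + 2.84*j^3 + 2.96*j^2 + 0.27*j + 1.02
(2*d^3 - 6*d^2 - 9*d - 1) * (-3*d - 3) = -6*d^4 + 12*d^3 + 45*d^2 + 30*d + 3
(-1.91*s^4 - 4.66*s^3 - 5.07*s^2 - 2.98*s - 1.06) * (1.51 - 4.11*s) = 7.8501*s^5 + 16.2685*s^4 + 13.8011*s^3 + 4.5921*s^2 - 0.143199999999999*s - 1.6006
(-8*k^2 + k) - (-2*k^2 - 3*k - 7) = -6*k^2 + 4*k + 7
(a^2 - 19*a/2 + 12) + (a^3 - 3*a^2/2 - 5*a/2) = a^3 - a^2/2 - 12*a + 12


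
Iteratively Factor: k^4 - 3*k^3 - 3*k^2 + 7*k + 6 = (k - 3)*(k^3 - 3*k - 2) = (k - 3)*(k + 1)*(k^2 - k - 2) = (k - 3)*(k + 1)^2*(k - 2)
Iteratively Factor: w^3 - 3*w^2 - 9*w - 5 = (w - 5)*(w^2 + 2*w + 1) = (w - 5)*(w + 1)*(w + 1)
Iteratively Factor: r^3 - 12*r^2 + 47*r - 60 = (r - 5)*(r^2 - 7*r + 12) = (r - 5)*(r - 4)*(r - 3)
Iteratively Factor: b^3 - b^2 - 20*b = (b - 5)*(b^2 + 4*b) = b*(b - 5)*(b + 4)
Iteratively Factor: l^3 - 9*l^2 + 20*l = (l - 5)*(l^2 - 4*l) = l*(l - 5)*(l - 4)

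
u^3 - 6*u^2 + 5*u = u*(u - 5)*(u - 1)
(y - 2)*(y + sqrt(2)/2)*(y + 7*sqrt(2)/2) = y^3 - 2*y^2 + 4*sqrt(2)*y^2 - 8*sqrt(2)*y + 7*y/2 - 7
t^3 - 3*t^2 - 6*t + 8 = (t - 4)*(t - 1)*(t + 2)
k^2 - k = k*(k - 1)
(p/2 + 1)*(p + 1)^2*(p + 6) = p^4/2 + 5*p^3 + 29*p^2/2 + 16*p + 6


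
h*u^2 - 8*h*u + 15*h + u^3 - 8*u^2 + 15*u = (h + u)*(u - 5)*(u - 3)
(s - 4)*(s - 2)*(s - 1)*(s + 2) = s^4 - 5*s^3 + 20*s - 16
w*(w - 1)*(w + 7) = w^3 + 6*w^2 - 7*w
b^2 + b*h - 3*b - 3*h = (b - 3)*(b + h)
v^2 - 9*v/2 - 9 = (v - 6)*(v + 3/2)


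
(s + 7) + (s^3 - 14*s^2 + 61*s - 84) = s^3 - 14*s^2 + 62*s - 77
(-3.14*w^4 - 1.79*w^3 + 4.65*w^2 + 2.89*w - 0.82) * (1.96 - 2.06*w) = 6.4684*w^5 - 2.467*w^4 - 13.0874*w^3 + 3.1606*w^2 + 7.3536*w - 1.6072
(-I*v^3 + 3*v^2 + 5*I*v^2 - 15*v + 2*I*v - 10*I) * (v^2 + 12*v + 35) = -I*v^5 + 3*v^4 - 7*I*v^4 + 21*v^3 + 27*I*v^3 - 75*v^2 + 189*I*v^2 - 525*v - 50*I*v - 350*I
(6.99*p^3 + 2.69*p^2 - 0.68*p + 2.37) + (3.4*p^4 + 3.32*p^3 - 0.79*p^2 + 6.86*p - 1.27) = 3.4*p^4 + 10.31*p^3 + 1.9*p^2 + 6.18*p + 1.1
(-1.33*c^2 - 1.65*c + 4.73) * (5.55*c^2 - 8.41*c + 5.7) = -7.3815*c^4 + 2.0278*c^3 + 32.547*c^2 - 49.1843*c + 26.961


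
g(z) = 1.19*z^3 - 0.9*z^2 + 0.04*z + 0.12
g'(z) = 3.57*z^2 - 1.8*z + 0.04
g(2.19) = 8.39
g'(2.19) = 13.22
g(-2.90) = -36.59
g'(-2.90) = 35.28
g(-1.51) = -6.09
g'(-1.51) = 10.90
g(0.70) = 0.12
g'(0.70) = 0.53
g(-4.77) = -149.70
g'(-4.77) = 89.85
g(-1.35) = -4.50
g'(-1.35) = 8.98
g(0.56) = 0.07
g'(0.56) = 0.15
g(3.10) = 27.05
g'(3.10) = 28.77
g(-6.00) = -289.56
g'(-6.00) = 139.36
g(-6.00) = -289.56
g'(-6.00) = 139.36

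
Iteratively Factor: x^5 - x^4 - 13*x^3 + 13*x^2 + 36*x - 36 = (x - 1)*(x^4 - 13*x^2 + 36) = (x - 2)*(x - 1)*(x^3 + 2*x^2 - 9*x - 18) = (x - 3)*(x - 2)*(x - 1)*(x^2 + 5*x + 6) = (x - 3)*(x - 2)*(x - 1)*(x + 2)*(x + 3)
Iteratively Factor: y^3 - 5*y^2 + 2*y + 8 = (y + 1)*(y^2 - 6*y + 8) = (y - 2)*(y + 1)*(y - 4)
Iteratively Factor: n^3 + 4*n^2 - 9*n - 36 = (n - 3)*(n^2 + 7*n + 12) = (n - 3)*(n + 3)*(n + 4)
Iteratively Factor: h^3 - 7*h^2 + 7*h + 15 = (h - 3)*(h^2 - 4*h - 5) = (h - 5)*(h - 3)*(h + 1)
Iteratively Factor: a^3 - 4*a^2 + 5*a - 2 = (a - 2)*(a^2 - 2*a + 1) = (a - 2)*(a - 1)*(a - 1)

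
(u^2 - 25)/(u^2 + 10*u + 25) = (u - 5)/(u + 5)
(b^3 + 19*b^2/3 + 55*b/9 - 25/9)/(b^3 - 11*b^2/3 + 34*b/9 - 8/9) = (3*b^2 + 20*b + 25)/(3*b^2 - 10*b + 8)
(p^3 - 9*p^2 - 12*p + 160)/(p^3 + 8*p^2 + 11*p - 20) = (p^2 - 13*p + 40)/(p^2 + 4*p - 5)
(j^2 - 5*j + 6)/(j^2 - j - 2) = (j - 3)/(j + 1)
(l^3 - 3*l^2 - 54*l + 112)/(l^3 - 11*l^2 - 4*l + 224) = (l^2 + 5*l - 14)/(l^2 - 3*l - 28)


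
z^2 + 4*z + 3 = (z + 1)*(z + 3)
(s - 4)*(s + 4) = s^2 - 16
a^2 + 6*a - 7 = (a - 1)*(a + 7)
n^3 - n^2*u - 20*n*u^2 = n*(n - 5*u)*(n + 4*u)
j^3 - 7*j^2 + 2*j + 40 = (j - 5)*(j - 4)*(j + 2)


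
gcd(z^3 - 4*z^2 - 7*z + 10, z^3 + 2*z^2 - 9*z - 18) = z + 2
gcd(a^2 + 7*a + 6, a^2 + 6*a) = a + 6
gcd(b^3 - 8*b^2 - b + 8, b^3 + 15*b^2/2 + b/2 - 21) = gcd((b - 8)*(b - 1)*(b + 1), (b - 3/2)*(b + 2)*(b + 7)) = 1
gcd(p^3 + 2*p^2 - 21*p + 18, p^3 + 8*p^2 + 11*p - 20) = p - 1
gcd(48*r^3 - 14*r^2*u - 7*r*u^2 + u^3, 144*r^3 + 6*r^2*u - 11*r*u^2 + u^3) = 24*r^2 + 5*r*u - u^2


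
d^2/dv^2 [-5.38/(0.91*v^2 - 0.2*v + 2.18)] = (8.910356*v^2 - 1.95832*v - 5.38*(1.82*v - 0.2)*(3.64*v - 0.4) + 21.345688)/(0.91*v^2 - 0.2*v + 2.18)^3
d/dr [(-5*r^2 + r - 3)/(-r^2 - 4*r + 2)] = (21*r^2 - 26*r - 10)/(r^4 + 8*r^3 + 12*r^2 - 16*r + 4)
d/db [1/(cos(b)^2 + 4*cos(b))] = 2*(cos(b) + 2)*sin(b)/((cos(b) + 4)^2*cos(b)^2)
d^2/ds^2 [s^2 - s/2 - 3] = 2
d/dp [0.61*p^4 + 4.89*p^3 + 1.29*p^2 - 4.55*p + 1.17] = 2.44*p^3 + 14.67*p^2 + 2.58*p - 4.55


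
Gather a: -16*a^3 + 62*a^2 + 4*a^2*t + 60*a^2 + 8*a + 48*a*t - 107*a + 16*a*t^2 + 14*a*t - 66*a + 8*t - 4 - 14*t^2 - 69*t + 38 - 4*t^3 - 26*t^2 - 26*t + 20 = -16*a^3 + a^2*(4*t + 122) + a*(16*t^2 + 62*t - 165) - 4*t^3 - 40*t^2 - 87*t + 54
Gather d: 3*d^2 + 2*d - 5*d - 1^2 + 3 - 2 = 3*d^2 - 3*d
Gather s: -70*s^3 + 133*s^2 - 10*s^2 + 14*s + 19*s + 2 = -70*s^3 + 123*s^2 + 33*s + 2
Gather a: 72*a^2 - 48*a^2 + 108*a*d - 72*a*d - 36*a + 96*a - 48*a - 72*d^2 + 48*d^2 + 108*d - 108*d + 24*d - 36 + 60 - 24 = 24*a^2 + a*(36*d + 12) - 24*d^2 + 24*d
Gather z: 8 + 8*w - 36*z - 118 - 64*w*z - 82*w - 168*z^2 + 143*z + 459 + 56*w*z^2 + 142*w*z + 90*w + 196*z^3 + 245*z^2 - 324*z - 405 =16*w + 196*z^3 + z^2*(56*w + 77) + z*(78*w - 217) - 56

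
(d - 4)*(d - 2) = d^2 - 6*d + 8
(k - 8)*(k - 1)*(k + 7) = k^3 - 2*k^2 - 55*k + 56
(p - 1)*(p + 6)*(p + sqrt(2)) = p^3 + sqrt(2)*p^2 + 5*p^2 - 6*p + 5*sqrt(2)*p - 6*sqrt(2)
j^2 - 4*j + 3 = (j - 3)*(j - 1)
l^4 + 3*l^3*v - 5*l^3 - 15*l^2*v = l^2*(l - 5)*(l + 3*v)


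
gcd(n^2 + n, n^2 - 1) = n + 1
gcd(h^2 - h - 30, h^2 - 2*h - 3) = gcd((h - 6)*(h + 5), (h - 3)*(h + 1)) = 1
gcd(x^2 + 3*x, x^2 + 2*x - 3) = x + 3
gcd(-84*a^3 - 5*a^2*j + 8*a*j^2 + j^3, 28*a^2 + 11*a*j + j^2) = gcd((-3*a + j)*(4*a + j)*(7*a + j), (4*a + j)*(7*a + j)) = 28*a^2 + 11*a*j + j^2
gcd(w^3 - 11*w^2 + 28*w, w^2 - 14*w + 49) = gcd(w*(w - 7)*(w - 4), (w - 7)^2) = w - 7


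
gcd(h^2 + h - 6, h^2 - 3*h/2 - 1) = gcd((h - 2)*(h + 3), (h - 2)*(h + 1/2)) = h - 2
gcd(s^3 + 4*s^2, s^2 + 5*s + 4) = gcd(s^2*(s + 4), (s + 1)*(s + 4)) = s + 4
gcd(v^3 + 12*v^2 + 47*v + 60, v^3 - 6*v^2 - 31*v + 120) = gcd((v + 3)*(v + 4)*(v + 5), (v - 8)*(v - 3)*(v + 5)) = v + 5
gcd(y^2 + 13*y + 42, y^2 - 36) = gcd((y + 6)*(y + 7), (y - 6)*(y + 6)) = y + 6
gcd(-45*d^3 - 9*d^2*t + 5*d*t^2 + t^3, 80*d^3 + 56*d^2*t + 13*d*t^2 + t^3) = 5*d + t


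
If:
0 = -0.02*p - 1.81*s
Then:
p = -90.5*s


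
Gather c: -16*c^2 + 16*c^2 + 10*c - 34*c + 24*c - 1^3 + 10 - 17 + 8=0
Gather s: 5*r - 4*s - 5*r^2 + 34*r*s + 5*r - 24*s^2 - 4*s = -5*r^2 + 10*r - 24*s^2 + s*(34*r - 8)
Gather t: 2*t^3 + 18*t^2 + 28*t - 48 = 2*t^3 + 18*t^2 + 28*t - 48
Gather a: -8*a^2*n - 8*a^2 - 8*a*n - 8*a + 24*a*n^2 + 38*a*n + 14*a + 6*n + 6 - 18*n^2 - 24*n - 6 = a^2*(-8*n - 8) + a*(24*n^2 + 30*n + 6) - 18*n^2 - 18*n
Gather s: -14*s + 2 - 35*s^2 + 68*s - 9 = -35*s^2 + 54*s - 7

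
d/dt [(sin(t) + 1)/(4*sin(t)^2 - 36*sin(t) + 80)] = (-2*sin(t) + cos(t)^2 + 28)*cos(t)/(4*(sin(t)^2 - 9*sin(t) + 20)^2)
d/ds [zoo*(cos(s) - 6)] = zoo*sin(s)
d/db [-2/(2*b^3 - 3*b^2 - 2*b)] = 4*(3*b^2 - 3*b - 1)/(b^2*(-2*b^2 + 3*b + 2)^2)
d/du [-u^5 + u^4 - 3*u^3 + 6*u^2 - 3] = u*(-5*u^3 + 4*u^2 - 9*u + 12)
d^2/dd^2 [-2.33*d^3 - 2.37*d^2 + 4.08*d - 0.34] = -13.98*d - 4.74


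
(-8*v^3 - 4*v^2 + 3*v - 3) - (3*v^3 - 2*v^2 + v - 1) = -11*v^3 - 2*v^2 + 2*v - 2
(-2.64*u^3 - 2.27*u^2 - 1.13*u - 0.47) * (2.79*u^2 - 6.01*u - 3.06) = -7.3656*u^5 + 9.5331*u^4 + 18.5684*u^3 + 12.4262*u^2 + 6.2825*u + 1.4382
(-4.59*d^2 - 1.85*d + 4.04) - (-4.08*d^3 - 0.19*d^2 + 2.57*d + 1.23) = 4.08*d^3 - 4.4*d^2 - 4.42*d + 2.81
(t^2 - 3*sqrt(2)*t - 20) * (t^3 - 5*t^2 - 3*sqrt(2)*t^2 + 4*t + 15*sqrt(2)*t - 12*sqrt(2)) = t^5 - 6*sqrt(2)*t^4 - 5*t^4 + 2*t^3 + 30*sqrt(2)*t^3 + 10*t^2 + 36*sqrt(2)*t^2 - 300*sqrt(2)*t - 8*t + 240*sqrt(2)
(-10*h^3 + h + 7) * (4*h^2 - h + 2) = -40*h^5 + 10*h^4 - 16*h^3 + 27*h^2 - 5*h + 14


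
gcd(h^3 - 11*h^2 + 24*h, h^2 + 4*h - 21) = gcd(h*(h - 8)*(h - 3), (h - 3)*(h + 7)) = h - 3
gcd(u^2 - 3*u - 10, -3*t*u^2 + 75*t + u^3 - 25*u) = u - 5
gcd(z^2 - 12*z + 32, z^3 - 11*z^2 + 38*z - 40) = z - 4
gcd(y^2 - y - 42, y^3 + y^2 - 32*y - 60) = 1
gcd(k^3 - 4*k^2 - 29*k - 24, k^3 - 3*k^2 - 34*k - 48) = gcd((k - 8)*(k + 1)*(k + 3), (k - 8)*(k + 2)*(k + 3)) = k^2 - 5*k - 24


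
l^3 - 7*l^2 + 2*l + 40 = (l - 5)*(l - 4)*(l + 2)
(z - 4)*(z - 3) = z^2 - 7*z + 12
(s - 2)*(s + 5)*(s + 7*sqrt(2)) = s^3 + 3*s^2 + 7*sqrt(2)*s^2 - 10*s + 21*sqrt(2)*s - 70*sqrt(2)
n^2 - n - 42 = (n - 7)*(n + 6)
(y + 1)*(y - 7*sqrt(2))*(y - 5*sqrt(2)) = y^3 - 12*sqrt(2)*y^2 + y^2 - 12*sqrt(2)*y + 70*y + 70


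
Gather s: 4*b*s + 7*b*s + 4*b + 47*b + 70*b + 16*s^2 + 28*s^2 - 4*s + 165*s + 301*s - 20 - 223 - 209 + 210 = 121*b + 44*s^2 + s*(11*b + 462) - 242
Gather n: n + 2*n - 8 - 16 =3*n - 24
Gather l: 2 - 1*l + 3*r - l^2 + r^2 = -l^2 - l + r^2 + 3*r + 2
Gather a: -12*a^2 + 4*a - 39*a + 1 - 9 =-12*a^2 - 35*a - 8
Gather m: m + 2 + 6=m + 8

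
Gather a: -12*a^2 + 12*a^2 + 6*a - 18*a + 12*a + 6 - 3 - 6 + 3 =0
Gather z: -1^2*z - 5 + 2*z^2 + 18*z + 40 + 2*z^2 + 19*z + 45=4*z^2 + 36*z + 80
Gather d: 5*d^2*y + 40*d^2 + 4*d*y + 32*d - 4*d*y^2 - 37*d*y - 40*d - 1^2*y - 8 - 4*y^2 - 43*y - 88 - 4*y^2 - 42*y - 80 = d^2*(5*y + 40) + d*(-4*y^2 - 33*y - 8) - 8*y^2 - 86*y - 176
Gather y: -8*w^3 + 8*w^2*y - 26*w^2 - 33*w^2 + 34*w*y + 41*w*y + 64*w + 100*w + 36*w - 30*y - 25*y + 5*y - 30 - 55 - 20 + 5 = -8*w^3 - 59*w^2 + 200*w + y*(8*w^2 + 75*w - 50) - 100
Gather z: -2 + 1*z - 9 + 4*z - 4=5*z - 15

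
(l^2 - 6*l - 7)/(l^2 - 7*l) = (l + 1)/l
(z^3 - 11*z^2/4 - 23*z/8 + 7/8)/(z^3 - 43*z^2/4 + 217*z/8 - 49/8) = (z + 1)/(z - 7)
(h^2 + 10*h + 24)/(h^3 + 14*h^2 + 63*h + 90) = (h + 4)/(h^2 + 8*h + 15)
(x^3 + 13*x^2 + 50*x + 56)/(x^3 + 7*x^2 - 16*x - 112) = (x + 2)/(x - 4)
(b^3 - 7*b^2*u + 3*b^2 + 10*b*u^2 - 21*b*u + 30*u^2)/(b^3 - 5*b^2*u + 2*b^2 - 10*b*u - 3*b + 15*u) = (b - 2*u)/(b - 1)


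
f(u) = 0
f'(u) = 0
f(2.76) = 0.00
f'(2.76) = 0.00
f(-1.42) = 0.00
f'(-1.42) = 0.00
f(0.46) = 0.00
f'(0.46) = 0.00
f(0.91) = 0.00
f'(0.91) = 0.00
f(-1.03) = 0.00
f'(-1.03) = 0.00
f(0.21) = 0.00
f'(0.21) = 0.00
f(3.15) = 0.00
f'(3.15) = 0.00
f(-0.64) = 0.00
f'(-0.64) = 0.00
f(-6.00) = 0.00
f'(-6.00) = 0.00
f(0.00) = 0.00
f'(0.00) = 0.00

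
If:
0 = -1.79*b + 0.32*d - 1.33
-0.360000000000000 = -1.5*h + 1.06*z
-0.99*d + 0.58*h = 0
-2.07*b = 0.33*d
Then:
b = -0.35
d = 2.20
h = 3.75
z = 4.97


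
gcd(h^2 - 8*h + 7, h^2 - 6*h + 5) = h - 1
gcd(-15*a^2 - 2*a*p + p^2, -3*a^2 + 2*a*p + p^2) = 3*a + p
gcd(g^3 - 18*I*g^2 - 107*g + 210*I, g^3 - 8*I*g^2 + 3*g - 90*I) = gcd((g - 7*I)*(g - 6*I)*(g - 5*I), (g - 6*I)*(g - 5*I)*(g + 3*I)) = g^2 - 11*I*g - 30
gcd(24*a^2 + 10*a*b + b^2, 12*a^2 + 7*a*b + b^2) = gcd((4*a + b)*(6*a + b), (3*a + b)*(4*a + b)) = 4*a + b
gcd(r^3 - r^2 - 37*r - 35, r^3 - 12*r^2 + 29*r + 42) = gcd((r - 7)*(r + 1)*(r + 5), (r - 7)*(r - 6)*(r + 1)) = r^2 - 6*r - 7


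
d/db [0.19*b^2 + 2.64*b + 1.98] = 0.38*b + 2.64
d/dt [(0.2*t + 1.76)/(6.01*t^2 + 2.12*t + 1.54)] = (1.202*t^2 + 0.424*t - (0.2*t + 1.76)*(12.02*t + 2.12) + 0.308)/(6.01*t^2 + 2.12*t + 1.54)^2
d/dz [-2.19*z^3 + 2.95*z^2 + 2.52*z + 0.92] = -6.57*z^2 + 5.9*z + 2.52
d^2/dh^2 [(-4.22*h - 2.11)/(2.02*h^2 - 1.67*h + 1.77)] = (-(4.04*h - 1.67)*(4.22*h + 2.11)*(8.08*h - 3.34) + (51.1464*h - 5.5704)*(2.02*h^2 - 1.67*h + 1.77))/(2.02*h^2 - 1.67*h + 1.77)^3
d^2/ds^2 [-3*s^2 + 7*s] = -6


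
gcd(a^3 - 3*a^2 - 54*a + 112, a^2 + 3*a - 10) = a - 2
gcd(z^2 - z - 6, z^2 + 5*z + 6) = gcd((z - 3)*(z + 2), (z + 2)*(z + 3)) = z + 2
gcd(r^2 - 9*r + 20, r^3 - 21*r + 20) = r - 4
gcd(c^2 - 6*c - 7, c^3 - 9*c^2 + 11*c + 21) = c^2 - 6*c - 7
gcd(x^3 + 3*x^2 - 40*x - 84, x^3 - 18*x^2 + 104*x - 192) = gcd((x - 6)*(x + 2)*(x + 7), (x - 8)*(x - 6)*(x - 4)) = x - 6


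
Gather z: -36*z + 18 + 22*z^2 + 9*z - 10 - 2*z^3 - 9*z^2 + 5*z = -2*z^3 + 13*z^2 - 22*z + 8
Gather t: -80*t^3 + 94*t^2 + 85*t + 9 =-80*t^3 + 94*t^2 + 85*t + 9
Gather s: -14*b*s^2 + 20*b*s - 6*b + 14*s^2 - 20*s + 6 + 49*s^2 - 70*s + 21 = -6*b + s^2*(63 - 14*b) + s*(20*b - 90) + 27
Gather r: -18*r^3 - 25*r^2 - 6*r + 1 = -18*r^3 - 25*r^2 - 6*r + 1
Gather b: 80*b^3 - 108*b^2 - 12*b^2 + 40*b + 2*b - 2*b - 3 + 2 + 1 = 80*b^3 - 120*b^2 + 40*b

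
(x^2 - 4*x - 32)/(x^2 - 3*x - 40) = (x + 4)/(x + 5)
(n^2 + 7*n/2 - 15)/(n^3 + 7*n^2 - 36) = (n - 5/2)/(n^2 + n - 6)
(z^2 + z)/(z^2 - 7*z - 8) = z/(z - 8)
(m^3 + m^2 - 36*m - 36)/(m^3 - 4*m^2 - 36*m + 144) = (m + 1)/(m - 4)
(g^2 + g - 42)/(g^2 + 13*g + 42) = (g - 6)/(g + 6)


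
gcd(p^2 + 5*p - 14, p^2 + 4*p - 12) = p - 2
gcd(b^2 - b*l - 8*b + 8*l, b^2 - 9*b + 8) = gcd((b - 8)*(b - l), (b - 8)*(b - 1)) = b - 8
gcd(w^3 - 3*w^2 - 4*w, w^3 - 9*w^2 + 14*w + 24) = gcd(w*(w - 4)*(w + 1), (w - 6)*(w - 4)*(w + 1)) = w^2 - 3*w - 4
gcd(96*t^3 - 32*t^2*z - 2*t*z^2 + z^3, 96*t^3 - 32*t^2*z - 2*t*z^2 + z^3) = 96*t^3 - 32*t^2*z - 2*t*z^2 + z^3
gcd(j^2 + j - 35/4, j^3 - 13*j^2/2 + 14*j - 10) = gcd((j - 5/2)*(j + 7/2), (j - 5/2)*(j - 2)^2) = j - 5/2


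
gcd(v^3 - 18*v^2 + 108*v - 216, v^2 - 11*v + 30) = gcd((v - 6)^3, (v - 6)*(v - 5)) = v - 6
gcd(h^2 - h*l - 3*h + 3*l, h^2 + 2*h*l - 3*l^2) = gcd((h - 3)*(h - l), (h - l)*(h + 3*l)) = h - l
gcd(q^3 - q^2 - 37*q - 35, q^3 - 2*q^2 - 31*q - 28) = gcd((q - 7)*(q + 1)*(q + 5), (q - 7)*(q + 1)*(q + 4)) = q^2 - 6*q - 7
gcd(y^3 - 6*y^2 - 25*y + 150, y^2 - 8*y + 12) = y - 6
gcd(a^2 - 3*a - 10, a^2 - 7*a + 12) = 1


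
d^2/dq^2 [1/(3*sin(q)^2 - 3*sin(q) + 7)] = 3*(-12*sin(q)^4 + 9*sin(q)^3 + 43*sin(q)^2 - 25*sin(q) - 8)/(3*sin(q)^2 - 3*sin(q) + 7)^3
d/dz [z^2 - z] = 2*z - 1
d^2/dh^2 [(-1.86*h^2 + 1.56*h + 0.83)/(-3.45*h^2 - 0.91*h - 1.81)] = (2.8421709430404e-14*h^4 - 48.81474*h^3 - 128.96307*h^2 + 42.81381*h + 26.317268)/(41.063625*h^6 + 32.493825*h^5 + 73.20141*h^4 + 34.848541*h^3 + 38.404218*h^2 + 8.943753*h + 5.929741)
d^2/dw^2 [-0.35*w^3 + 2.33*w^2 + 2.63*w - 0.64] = 4.66 - 2.1*w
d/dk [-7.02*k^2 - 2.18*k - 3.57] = -14.04*k - 2.18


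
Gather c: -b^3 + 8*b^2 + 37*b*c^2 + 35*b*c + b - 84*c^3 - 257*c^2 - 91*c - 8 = -b^3 + 8*b^2 + b - 84*c^3 + c^2*(37*b - 257) + c*(35*b - 91) - 8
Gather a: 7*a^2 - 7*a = 7*a^2 - 7*a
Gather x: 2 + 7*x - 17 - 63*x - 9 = -56*x - 24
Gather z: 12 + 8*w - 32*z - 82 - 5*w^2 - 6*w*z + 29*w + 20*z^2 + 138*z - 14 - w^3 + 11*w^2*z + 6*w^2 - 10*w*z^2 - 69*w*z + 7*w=-w^3 + w^2 + 44*w + z^2*(20 - 10*w) + z*(11*w^2 - 75*w + 106) - 84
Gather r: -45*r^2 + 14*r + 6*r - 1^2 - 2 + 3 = -45*r^2 + 20*r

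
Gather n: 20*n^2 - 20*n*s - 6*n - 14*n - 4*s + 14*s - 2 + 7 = 20*n^2 + n*(-20*s - 20) + 10*s + 5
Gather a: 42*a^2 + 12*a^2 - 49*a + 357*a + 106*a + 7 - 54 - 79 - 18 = 54*a^2 + 414*a - 144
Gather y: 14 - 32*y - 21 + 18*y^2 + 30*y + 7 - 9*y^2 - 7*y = 9*y^2 - 9*y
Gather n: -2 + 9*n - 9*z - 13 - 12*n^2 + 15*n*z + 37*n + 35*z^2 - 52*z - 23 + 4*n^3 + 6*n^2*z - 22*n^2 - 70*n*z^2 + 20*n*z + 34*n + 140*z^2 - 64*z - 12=4*n^3 + n^2*(6*z - 34) + n*(-70*z^2 + 35*z + 80) + 175*z^2 - 125*z - 50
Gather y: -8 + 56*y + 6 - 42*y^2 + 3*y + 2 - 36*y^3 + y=-36*y^3 - 42*y^2 + 60*y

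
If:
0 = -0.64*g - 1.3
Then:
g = -2.03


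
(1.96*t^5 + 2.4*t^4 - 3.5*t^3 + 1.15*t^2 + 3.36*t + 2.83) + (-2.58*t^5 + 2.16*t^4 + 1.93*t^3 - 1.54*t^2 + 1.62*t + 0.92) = -0.62*t^5 + 4.56*t^4 - 1.57*t^3 - 0.39*t^2 + 4.98*t + 3.75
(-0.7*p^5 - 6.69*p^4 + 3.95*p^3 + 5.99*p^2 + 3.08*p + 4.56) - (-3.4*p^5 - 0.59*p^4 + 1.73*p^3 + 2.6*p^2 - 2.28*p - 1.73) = 2.7*p^5 - 6.1*p^4 + 2.22*p^3 + 3.39*p^2 + 5.36*p + 6.29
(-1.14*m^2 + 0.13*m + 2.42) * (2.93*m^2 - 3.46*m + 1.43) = -3.3402*m^4 + 4.3253*m^3 + 5.0106*m^2 - 8.1873*m + 3.4606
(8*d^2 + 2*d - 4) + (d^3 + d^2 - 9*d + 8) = d^3 + 9*d^2 - 7*d + 4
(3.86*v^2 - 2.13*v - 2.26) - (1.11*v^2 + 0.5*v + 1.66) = 2.75*v^2 - 2.63*v - 3.92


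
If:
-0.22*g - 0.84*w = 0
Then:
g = -3.81818181818182*w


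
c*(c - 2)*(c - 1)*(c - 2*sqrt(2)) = c^4 - 3*c^3 - 2*sqrt(2)*c^3 + 2*c^2 + 6*sqrt(2)*c^2 - 4*sqrt(2)*c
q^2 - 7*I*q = q*(q - 7*I)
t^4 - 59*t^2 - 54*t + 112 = (t - 8)*(t - 1)*(t + 2)*(t + 7)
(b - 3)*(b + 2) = b^2 - b - 6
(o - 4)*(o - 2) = o^2 - 6*o + 8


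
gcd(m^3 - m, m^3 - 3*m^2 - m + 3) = m^2 - 1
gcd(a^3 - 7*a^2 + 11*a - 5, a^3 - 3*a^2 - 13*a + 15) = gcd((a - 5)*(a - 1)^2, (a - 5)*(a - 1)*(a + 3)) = a^2 - 6*a + 5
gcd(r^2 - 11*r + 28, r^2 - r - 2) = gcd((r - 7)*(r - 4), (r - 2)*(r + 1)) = 1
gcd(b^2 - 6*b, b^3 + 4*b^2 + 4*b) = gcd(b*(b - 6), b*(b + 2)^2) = b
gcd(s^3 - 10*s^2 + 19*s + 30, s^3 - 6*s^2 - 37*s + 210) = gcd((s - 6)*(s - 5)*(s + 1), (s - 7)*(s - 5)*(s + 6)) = s - 5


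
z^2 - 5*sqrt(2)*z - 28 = (z - 7*sqrt(2))*(z + 2*sqrt(2))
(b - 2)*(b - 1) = b^2 - 3*b + 2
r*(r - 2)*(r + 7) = r^3 + 5*r^2 - 14*r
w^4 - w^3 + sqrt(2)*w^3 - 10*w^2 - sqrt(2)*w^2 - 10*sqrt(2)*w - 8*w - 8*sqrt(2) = (w - 4)*(w + 1)*(w + 2)*(w + sqrt(2))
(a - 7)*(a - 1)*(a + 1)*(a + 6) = a^4 - a^3 - 43*a^2 + a + 42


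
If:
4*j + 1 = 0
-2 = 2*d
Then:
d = -1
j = -1/4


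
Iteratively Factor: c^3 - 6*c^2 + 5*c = (c)*(c^2 - 6*c + 5) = c*(c - 1)*(c - 5)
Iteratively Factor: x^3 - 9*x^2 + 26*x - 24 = (x - 4)*(x^2 - 5*x + 6) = (x - 4)*(x - 3)*(x - 2)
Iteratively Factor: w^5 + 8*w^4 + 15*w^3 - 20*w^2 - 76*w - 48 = (w + 4)*(w^4 + 4*w^3 - w^2 - 16*w - 12) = (w - 2)*(w + 4)*(w^3 + 6*w^2 + 11*w + 6) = (w - 2)*(w + 1)*(w + 4)*(w^2 + 5*w + 6) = (w - 2)*(w + 1)*(w + 3)*(w + 4)*(w + 2)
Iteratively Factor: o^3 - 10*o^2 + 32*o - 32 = (o - 4)*(o^2 - 6*o + 8) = (o - 4)*(o - 2)*(o - 4)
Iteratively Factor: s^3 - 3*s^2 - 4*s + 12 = (s + 2)*(s^2 - 5*s + 6) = (s - 2)*(s + 2)*(s - 3)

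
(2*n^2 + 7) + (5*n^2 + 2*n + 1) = 7*n^2 + 2*n + 8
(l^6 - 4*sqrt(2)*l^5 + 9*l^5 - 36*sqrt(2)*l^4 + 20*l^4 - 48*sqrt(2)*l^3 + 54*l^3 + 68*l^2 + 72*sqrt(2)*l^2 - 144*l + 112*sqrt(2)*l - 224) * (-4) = -4*l^6 - 36*l^5 + 16*sqrt(2)*l^5 - 80*l^4 + 144*sqrt(2)*l^4 - 216*l^3 + 192*sqrt(2)*l^3 - 288*sqrt(2)*l^2 - 272*l^2 - 448*sqrt(2)*l + 576*l + 896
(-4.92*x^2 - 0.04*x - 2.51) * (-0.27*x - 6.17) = 1.3284*x^3 + 30.3672*x^2 + 0.9245*x + 15.4867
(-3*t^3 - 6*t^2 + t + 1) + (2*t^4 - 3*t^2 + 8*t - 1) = 2*t^4 - 3*t^3 - 9*t^2 + 9*t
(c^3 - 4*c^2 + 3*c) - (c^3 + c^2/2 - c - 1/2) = -9*c^2/2 + 4*c + 1/2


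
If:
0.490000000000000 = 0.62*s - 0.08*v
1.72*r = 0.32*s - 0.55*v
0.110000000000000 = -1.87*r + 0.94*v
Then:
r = 0.07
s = 0.82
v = 0.26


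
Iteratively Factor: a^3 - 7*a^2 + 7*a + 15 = (a + 1)*(a^2 - 8*a + 15) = (a - 3)*(a + 1)*(a - 5)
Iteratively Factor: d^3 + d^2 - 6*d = (d - 2)*(d^2 + 3*d) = (d - 2)*(d + 3)*(d)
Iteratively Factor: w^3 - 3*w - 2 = (w + 1)*(w^2 - w - 2) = (w - 2)*(w + 1)*(w + 1)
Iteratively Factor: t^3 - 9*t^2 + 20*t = (t)*(t^2 - 9*t + 20) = t*(t - 4)*(t - 5)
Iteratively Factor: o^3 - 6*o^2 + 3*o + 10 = (o + 1)*(o^2 - 7*o + 10) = (o - 2)*(o + 1)*(o - 5)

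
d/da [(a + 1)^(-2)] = -2/(a + 1)^3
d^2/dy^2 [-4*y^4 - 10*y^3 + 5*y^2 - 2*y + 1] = -48*y^2 - 60*y + 10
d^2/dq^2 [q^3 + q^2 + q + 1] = 6*q + 2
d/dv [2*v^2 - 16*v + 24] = 4*v - 16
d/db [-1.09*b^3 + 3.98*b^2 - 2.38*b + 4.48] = -3.27*b^2 + 7.96*b - 2.38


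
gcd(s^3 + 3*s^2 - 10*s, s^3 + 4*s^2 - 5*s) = s^2 + 5*s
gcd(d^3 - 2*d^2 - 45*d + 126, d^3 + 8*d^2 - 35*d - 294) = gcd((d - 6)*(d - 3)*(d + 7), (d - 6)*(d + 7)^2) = d^2 + d - 42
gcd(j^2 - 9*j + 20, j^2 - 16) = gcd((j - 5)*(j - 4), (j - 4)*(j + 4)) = j - 4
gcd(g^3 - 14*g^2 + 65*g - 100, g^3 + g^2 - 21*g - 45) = g - 5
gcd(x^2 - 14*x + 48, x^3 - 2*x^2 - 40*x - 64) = x - 8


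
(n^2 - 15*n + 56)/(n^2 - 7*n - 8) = (n - 7)/(n + 1)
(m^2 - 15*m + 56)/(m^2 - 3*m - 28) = (m - 8)/(m + 4)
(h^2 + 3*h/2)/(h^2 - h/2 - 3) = h/(h - 2)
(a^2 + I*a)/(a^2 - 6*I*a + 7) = a/(a - 7*I)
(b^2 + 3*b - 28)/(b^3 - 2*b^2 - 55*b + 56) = (b - 4)/(b^2 - 9*b + 8)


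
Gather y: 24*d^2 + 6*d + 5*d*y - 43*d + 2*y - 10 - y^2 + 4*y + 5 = 24*d^2 - 37*d - y^2 + y*(5*d + 6) - 5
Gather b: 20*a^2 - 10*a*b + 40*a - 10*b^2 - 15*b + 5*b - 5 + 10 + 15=20*a^2 + 40*a - 10*b^2 + b*(-10*a - 10) + 20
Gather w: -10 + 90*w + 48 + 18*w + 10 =108*w + 48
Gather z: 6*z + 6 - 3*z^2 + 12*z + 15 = -3*z^2 + 18*z + 21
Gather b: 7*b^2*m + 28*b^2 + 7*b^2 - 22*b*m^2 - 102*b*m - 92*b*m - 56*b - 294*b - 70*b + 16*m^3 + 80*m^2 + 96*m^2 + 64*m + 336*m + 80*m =b^2*(7*m + 35) + b*(-22*m^2 - 194*m - 420) + 16*m^3 + 176*m^2 + 480*m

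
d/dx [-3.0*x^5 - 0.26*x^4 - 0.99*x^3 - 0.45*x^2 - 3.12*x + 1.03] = -15.0*x^4 - 1.04*x^3 - 2.97*x^2 - 0.9*x - 3.12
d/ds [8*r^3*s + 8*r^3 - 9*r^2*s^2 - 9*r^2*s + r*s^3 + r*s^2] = r*(8*r^2 - 18*r*s - 9*r + 3*s^2 + 2*s)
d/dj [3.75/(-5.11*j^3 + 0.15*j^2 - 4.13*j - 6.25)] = (57.4875*j^2 - 1.125*j + 15.4875)/(5.11*j^3 - 0.15*j^2 + 4.13*j + 6.25)^2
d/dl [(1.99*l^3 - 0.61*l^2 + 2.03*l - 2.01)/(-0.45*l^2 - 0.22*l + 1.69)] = (-0.8955*l^4 - 0.8756*l^3 + 11.137*l^2 - 3.8708*l + 2.9885)/(0.2025*l^4 + 0.198*l^3 - 1.4726*l^2 - 0.7436*l + 2.8561)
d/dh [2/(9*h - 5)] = -18/(9*h - 5)^2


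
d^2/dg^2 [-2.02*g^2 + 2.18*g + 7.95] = -4.04000000000000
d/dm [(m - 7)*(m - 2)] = 2*m - 9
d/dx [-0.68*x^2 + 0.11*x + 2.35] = 0.11 - 1.36*x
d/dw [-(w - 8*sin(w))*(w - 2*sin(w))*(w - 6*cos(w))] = -(w - 8*sin(w))*(w - 2*sin(w))*(6*sin(w) + 1) + (w - 8*sin(w))*(w - 6*cos(w))*(2*cos(w) - 1) + (w - 2*sin(w))*(w - 6*cos(w))*(8*cos(w) - 1)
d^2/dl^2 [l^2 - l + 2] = 2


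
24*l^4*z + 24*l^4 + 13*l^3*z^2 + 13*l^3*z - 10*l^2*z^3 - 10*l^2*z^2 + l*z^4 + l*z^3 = (-8*l + z)*(-3*l + z)*(l + z)*(l*z + l)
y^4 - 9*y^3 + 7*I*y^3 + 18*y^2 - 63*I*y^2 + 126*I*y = y*(y - 6)*(y - 3)*(y + 7*I)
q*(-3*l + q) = -3*l*q + q^2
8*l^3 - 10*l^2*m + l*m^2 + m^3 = (-2*l + m)*(-l + m)*(4*l + m)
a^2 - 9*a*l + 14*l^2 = (a - 7*l)*(a - 2*l)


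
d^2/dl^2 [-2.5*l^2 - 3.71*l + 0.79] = -5.00000000000000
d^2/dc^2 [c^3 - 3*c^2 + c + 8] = 6*c - 6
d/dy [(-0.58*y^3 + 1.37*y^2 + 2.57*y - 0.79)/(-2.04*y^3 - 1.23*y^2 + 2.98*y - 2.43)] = (-4.44089209850063e-16*y^5 + 3.5082*y^4 + 7.0288*y^3 + 6.6371*y^2 - 8.6016*y - 3.8909)/(4.1616*y^6 + 5.0184*y^5 - 10.6455*y^4 + 2.5836*y^3 + 14.8582*y^2 - 14.4828*y + 5.9049)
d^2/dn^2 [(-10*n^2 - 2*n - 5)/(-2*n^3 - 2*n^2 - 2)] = (10*n^6 + 6*n^5 + 36*n^4 - 28*n^3 - 27*n^2 - 21*n + 5)/(n^9 + 3*n^8 + 3*n^7 + 4*n^6 + 6*n^5 + 3*n^4 + 3*n^3 + 3*n^2 + 1)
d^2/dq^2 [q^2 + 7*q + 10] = 2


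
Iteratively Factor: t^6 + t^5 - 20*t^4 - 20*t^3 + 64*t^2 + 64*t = (t - 4)*(t^5 + 5*t^4 - 20*t^2 - 16*t) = (t - 4)*(t + 4)*(t^4 + t^3 - 4*t^2 - 4*t) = (t - 4)*(t - 2)*(t + 4)*(t^3 + 3*t^2 + 2*t) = (t - 4)*(t - 2)*(t + 2)*(t + 4)*(t^2 + t) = (t - 4)*(t - 2)*(t + 1)*(t + 2)*(t + 4)*(t)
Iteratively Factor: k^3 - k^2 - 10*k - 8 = (k - 4)*(k^2 + 3*k + 2) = (k - 4)*(k + 2)*(k + 1)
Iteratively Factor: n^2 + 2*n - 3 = (n + 3)*(n - 1)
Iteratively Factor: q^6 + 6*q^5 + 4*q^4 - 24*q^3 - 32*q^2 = (q + 2)*(q^5 + 4*q^4 - 4*q^3 - 16*q^2) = (q + 2)*(q + 4)*(q^4 - 4*q^2) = (q - 2)*(q + 2)*(q + 4)*(q^3 + 2*q^2) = q*(q - 2)*(q + 2)*(q + 4)*(q^2 + 2*q) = q*(q - 2)*(q + 2)^2*(q + 4)*(q)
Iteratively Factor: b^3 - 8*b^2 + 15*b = (b - 3)*(b^2 - 5*b) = b*(b - 3)*(b - 5)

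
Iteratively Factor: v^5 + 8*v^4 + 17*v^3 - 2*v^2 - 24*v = (v + 2)*(v^4 + 6*v^3 + 5*v^2 - 12*v) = (v + 2)*(v + 4)*(v^3 + 2*v^2 - 3*v) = (v + 2)*(v + 3)*(v + 4)*(v^2 - v) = v*(v + 2)*(v + 3)*(v + 4)*(v - 1)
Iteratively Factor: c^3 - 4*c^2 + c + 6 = (c - 3)*(c^2 - c - 2) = (c - 3)*(c + 1)*(c - 2)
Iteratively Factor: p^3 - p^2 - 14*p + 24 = (p + 4)*(p^2 - 5*p + 6) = (p - 3)*(p + 4)*(p - 2)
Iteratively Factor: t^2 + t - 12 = (t + 4)*(t - 3)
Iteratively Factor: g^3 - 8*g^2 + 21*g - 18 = (g - 3)*(g^2 - 5*g + 6) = (g - 3)*(g - 2)*(g - 3)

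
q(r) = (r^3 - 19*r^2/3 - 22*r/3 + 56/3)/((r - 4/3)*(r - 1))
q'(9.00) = 1.28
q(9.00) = 2.75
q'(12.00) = 1.15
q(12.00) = 6.36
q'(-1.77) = 3.35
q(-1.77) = 0.73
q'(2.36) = 10.73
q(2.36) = -14.88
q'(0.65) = 147.94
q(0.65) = 48.08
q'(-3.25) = 2.00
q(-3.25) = -3.01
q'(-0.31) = 11.49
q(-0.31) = 9.43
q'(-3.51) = 1.88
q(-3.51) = -3.52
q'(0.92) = 2813.50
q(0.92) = 221.92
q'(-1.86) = 3.20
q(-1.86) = 0.43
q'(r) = (3*r^2 - 38*r/3 - 22/3)/((r - 4/3)*(r - 1)) - (r^3 - 19*r^2/3 - 22*r/3 + 56/3)/((r - 4/3)*(r - 1)^2) - (r^3 - 19*r^2/3 - 22*r/3 + 56/3)/((r - 4/3)^2*(r - 1))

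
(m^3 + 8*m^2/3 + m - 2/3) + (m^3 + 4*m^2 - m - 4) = 2*m^3 + 20*m^2/3 - 14/3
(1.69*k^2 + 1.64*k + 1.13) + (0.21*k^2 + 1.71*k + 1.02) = 1.9*k^2 + 3.35*k + 2.15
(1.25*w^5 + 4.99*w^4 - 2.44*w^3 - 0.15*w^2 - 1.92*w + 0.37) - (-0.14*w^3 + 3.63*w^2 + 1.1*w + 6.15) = 1.25*w^5 + 4.99*w^4 - 2.3*w^3 - 3.78*w^2 - 3.02*w - 5.78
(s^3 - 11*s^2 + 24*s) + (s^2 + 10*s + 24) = s^3 - 10*s^2 + 34*s + 24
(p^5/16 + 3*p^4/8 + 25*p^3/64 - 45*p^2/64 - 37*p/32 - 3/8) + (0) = p^5/16 + 3*p^4/8 + 25*p^3/64 - 45*p^2/64 - 37*p/32 - 3/8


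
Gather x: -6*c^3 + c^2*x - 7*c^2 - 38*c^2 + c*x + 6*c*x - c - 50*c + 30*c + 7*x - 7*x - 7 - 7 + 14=-6*c^3 - 45*c^2 - 21*c + x*(c^2 + 7*c)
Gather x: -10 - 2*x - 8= -2*x - 18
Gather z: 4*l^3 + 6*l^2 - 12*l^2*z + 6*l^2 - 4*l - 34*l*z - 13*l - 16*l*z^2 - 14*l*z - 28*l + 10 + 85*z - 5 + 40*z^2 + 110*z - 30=4*l^3 + 12*l^2 - 45*l + z^2*(40 - 16*l) + z*(-12*l^2 - 48*l + 195) - 25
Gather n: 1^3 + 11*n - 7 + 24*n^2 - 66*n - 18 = 24*n^2 - 55*n - 24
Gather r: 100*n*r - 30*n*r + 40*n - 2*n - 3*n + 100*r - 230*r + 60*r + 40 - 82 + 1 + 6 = 35*n + r*(70*n - 70) - 35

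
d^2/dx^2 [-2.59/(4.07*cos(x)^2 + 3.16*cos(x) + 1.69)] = (171.612364*(1 - cos(x)^2)^2 + 99.931524*cos(x)^3 + 40.409698*cos(x)^2 - 213.694684*cos(x) - 187.708178)/(4.07*cos(x)^2 + 3.16*cos(x) + 1.69)^3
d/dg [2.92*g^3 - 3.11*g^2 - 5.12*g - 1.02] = 8.76*g^2 - 6.22*g - 5.12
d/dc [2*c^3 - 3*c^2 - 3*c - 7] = 6*c^2 - 6*c - 3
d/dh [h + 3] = 1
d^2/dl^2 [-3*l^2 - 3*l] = -6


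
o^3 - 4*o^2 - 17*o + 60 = (o - 5)*(o - 3)*(o + 4)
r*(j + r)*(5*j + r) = 5*j^2*r + 6*j*r^2 + r^3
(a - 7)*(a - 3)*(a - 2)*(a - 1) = a^4 - 13*a^3 + 53*a^2 - 83*a + 42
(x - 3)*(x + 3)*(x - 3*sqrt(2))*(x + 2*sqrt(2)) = x^4 - sqrt(2)*x^3 - 21*x^2 + 9*sqrt(2)*x + 108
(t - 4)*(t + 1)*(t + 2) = t^3 - t^2 - 10*t - 8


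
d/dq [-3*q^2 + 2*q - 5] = 2 - 6*q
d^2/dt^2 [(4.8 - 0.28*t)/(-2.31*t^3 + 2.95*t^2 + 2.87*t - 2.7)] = (8.964648*t^5 - 318.80772*t^4 + 531.939632*t^3 - 80.65296*t^2 - 50.8284*t - 151.1988)/(12.326391*t^9 - 47.224485*t^8 + 14.364504*t^7 + 134.895725*t^6 - 128.241708*t^5 - 109.807455*t^4 + 164.037097*t^3 + 2.20238999999999*t^2 - 62.7669*t + 19.683)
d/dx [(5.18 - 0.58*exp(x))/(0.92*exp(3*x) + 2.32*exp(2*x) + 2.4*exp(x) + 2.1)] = (1.0672*exp(3*x) - 12.9512*exp(2*x) - 24.0352*exp(x) - 13.65)*exp(x)/(0.8464*exp(6*x) + 4.2688*exp(5*x) + 9.7984*exp(4*x) + 15.0*exp(3*x) + 15.504*exp(2*x) + 10.08*exp(x) + 4.41)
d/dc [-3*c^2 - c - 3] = -6*c - 1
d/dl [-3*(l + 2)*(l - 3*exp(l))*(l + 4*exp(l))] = -3*l^2*exp(l) - 9*l^2 + 72*l*exp(2*l) - 12*l*exp(l) - 12*l + 180*exp(2*l) - 6*exp(l)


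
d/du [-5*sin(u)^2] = -5*sin(2*u)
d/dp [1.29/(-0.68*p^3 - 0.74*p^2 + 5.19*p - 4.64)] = (2.6316*p^2 + 1.9092*p - 6.6951)/(0.68*p^3 + 0.74*p^2 - 5.19*p + 4.64)^2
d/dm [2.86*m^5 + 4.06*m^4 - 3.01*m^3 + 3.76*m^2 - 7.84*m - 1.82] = 14.3*m^4 + 16.24*m^3 - 9.03*m^2 + 7.52*m - 7.84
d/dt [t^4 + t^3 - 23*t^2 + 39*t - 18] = 4*t^3 + 3*t^2 - 46*t + 39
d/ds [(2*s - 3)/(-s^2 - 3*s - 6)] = (2*s^2 - 6*s - 21)/(s^4 + 6*s^3 + 21*s^2 + 36*s + 36)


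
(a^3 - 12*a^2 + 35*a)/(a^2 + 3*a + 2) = a*(a^2 - 12*a + 35)/(a^2 + 3*a + 2)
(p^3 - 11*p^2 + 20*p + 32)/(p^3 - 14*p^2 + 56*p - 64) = (p + 1)/(p - 2)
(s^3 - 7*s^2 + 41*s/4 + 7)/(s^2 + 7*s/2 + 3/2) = (s^2 - 15*s/2 + 14)/(s + 3)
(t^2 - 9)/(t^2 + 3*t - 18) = (t + 3)/(t + 6)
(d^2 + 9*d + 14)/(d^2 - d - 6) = (d + 7)/(d - 3)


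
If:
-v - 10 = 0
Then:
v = -10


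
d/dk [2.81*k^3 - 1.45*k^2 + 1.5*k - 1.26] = 8.43*k^2 - 2.9*k + 1.5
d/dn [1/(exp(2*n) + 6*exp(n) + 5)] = 2*(-exp(n) - 3)*exp(n)/(exp(2*n) + 6*exp(n) + 5)^2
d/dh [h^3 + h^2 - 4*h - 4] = 3*h^2 + 2*h - 4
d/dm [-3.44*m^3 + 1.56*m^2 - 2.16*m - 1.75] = -10.32*m^2 + 3.12*m - 2.16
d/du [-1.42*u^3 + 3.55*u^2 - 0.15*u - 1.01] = -4.26*u^2 + 7.1*u - 0.15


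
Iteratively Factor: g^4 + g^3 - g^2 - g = (g + 1)*(g^3 - g) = g*(g + 1)*(g^2 - 1) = g*(g - 1)*(g + 1)*(g + 1)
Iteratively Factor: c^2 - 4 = (c + 2)*(c - 2)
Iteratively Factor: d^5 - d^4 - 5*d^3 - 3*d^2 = (d + 1)*(d^4 - 2*d^3 - 3*d^2) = (d + 1)^2*(d^3 - 3*d^2) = (d - 3)*(d + 1)^2*(d^2) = d*(d - 3)*(d + 1)^2*(d)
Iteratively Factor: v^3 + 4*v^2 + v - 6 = (v - 1)*(v^2 + 5*v + 6) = (v - 1)*(v + 3)*(v + 2)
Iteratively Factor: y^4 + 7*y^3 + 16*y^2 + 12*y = (y + 3)*(y^3 + 4*y^2 + 4*y) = y*(y + 3)*(y^2 + 4*y + 4) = y*(y + 2)*(y + 3)*(y + 2)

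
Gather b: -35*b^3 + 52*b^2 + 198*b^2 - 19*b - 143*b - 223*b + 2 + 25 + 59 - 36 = -35*b^3 + 250*b^2 - 385*b + 50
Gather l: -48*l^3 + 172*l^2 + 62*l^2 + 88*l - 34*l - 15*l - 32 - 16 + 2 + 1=-48*l^3 + 234*l^2 + 39*l - 45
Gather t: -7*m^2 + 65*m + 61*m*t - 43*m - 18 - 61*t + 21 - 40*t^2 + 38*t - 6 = -7*m^2 + 22*m - 40*t^2 + t*(61*m - 23) - 3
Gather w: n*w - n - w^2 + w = -n - w^2 + w*(n + 1)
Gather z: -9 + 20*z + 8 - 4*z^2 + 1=-4*z^2 + 20*z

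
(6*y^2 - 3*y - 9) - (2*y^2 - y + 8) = 4*y^2 - 2*y - 17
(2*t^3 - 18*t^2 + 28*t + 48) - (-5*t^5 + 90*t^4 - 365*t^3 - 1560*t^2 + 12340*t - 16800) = 5*t^5 - 90*t^4 + 367*t^3 + 1542*t^2 - 12312*t + 16848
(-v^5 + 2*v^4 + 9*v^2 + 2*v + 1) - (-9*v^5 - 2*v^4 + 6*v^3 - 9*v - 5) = 8*v^5 + 4*v^4 - 6*v^3 + 9*v^2 + 11*v + 6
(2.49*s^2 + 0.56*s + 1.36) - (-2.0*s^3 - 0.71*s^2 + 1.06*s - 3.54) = 2.0*s^3 + 3.2*s^2 - 0.5*s + 4.9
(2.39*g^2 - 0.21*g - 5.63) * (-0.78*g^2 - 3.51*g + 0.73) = -1.8642*g^4 - 8.2251*g^3 + 6.8732*g^2 + 19.608*g - 4.1099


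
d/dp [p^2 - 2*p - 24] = 2*p - 2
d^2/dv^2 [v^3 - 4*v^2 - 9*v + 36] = 6*v - 8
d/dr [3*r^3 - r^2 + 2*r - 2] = 9*r^2 - 2*r + 2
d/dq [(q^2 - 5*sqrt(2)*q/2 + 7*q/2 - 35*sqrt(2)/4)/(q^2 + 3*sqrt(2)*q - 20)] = (-7*q^2 + 11*sqrt(2)*q^2 - 80*q + 35*sqrt(2)*q - 35 + 100*sqrt(2))/(2*(q^4 + 6*sqrt(2)*q^3 - 22*q^2 - 120*sqrt(2)*q + 400))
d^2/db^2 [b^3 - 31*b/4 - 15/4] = 6*b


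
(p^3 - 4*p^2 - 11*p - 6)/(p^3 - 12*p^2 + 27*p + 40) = (p^2 - 5*p - 6)/(p^2 - 13*p + 40)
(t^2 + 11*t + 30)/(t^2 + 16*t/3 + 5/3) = 3*(t + 6)/(3*t + 1)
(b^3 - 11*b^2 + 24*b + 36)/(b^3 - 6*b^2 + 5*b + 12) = (b^2 - 12*b + 36)/(b^2 - 7*b + 12)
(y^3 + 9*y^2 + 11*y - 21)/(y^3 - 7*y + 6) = (y + 7)/(y - 2)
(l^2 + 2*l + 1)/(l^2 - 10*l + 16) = (l^2 + 2*l + 1)/(l^2 - 10*l + 16)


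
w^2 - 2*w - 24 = (w - 6)*(w + 4)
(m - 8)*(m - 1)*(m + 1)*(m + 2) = m^4 - 6*m^3 - 17*m^2 + 6*m + 16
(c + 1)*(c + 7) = c^2 + 8*c + 7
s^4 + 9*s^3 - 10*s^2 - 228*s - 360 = (s - 5)*(s + 2)*(s + 6)^2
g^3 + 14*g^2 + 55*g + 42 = (g + 1)*(g + 6)*(g + 7)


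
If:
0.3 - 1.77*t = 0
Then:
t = 0.17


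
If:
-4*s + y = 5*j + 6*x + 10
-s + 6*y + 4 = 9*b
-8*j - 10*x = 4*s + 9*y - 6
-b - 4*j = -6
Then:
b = 64*y/289 + 406/289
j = 332/289 - 16*y/289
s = 1158*y/289 - 2498/289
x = 907/289 - 1421*y/578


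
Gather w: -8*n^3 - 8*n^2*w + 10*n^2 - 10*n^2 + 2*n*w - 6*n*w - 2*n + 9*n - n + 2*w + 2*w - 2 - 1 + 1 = -8*n^3 + 6*n + w*(-8*n^2 - 4*n + 4) - 2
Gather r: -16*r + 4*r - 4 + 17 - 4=9 - 12*r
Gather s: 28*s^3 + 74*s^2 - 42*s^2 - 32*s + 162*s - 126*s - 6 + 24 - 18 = 28*s^3 + 32*s^2 + 4*s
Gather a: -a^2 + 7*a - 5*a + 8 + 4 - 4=-a^2 + 2*a + 8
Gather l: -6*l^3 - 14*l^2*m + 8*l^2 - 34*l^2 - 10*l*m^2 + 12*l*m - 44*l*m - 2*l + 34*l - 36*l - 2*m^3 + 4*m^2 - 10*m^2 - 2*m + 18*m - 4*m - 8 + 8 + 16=-6*l^3 + l^2*(-14*m - 26) + l*(-10*m^2 - 32*m - 4) - 2*m^3 - 6*m^2 + 12*m + 16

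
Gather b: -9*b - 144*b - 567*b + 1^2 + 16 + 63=80 - 720*b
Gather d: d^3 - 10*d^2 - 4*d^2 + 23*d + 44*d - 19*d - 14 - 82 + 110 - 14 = d^3 - 14*d^2 + 48*d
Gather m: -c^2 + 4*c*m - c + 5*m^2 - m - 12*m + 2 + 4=-c^2 - c + 5*m^2 + m*(4*c - 13) + 6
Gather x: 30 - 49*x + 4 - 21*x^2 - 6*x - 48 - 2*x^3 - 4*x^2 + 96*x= -2*x^3 - 25*x^2 + 41*x - 14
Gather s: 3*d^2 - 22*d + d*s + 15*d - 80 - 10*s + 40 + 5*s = 3*d^2 - 7*d + s*(d - 5) - 40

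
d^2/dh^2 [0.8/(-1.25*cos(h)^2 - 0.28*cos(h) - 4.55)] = (5.0*(1 - cos(h)^2)^2 + 0.84*cos(h)^3 - 15.63728*cos(h)^2 - 2.6992*cos(h) + 3.97456)/(1.25*cos(h)^2 + 0.28*cos(h) + 4.55)^3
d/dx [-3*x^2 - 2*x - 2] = -6*x - 2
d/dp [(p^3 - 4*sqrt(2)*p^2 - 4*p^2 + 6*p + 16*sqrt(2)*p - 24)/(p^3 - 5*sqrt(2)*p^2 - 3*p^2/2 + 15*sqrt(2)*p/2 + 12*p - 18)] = 2*(-2*sqrt(2)*p^4 + 5*p^4 - 34*sqrt(2)*p^3 + 24*p^3 - 48*sqrt(2)*p^2 + 158*p^2 - 192*sqrt(2)*p + 144*p - 216*sqrt(2) + 360)/(4*p^6 - 40*sqrt(2)*p^5 - 12*p^5 + 120*sqrt(2)*p^4 + 305*p^4 - 888*p^3 - 570*sqrt(2)*p^3 + 1242*p^2 + 1440*sqrt(2)*p^2 - 1728*p - 1080*sqrt(2)*p + 1296)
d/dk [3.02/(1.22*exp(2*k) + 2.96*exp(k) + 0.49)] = (-7.3688*exp(k) - 8.9392)*exp(k)/(1.22*exp(2*k) + 2.96*exp(k) + 0.49)^2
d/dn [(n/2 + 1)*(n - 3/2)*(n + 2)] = (n/2 + 1)*(3*n - 1)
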